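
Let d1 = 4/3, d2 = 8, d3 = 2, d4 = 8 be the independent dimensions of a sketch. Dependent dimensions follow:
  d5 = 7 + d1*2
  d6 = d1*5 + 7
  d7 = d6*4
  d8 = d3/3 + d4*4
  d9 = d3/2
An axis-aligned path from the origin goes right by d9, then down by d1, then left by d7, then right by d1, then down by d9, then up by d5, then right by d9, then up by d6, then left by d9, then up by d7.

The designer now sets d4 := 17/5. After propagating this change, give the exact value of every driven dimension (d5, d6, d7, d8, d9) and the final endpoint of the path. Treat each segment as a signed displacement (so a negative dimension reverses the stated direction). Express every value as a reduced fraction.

d5 = 29/3
d6 = 41/3
d7 = 164/3
d8 = 214/15
d9 = 1
endpoint = (-157/3, 227/3)

Apply edit: d4 := 17/5
  d5 = 7 + d1*2 = 29/3
  d6 = d1*5 + 7 = 41/3
  d7 = d6*4 = 164/3
  d8 = d3/3 + d4*4 = 214/15
  d9 = d3/2 = 1
Walk from origin (0, 0):
  seg 1: right by d9 = 1 → (1, 0)
  seg 2: down by d1 = 4/3 → (1, -4/3)
  seg 3: left by d7 = 164/3 → (-161/3, -4/3)
  seg 4: right by d1 = 4/3 → (-157/3, -4/3)
  seg 5: down by d9 = 1 → (-157/3, -7/3)
  seg 6: up by d5 = 29/3 → (-157/3, 22/3)
  seg 7: right by d9 = 1 → (-154/3, 22/3)
  seg 8: up by d6 = 41/3 → (-154/3, 21)
  seg 9: left by d9 = 1 → (-157/3, 21)
  seg 10: up by d7 = 164/3 → (-157/3, 227/3)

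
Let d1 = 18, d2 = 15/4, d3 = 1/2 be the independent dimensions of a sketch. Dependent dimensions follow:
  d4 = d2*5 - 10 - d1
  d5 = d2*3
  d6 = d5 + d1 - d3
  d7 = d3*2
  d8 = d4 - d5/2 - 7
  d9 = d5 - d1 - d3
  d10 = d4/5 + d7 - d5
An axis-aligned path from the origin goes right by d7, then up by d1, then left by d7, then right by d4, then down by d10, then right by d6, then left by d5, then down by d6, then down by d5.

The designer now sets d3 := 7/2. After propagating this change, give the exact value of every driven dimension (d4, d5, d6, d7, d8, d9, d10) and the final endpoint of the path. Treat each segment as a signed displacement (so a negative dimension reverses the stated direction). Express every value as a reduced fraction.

d4 = -37/4
d5 = 45/4
d6 = 103/4
d7 = 7
d8 = -175/8
d9 = -41/4
d10 = -61/10
endpoint = (21/4, -129/10)

Apply edit: d3 := 7/2
  d4 = d2*5 - 10 - d1 = -37/4
  d5 = d2*3 = 45/4
  d6 = d5 + d1 - d3 = 103/4
  d7 = d3*2 = 7
  d8 = d4 - d5/2 - 7 = -175/8
  d9 = d5 - d1 - d3 = -41/4
  d10 = d4/5 + d7 - d5 = -61/10
Walk from origin (0, 0):
  seg 1: right by d7 = 7 → (7, 0)
  seg 2: up by d1 = 18 → (7, 18)
  seg 3: left by d7 = 7 → (0, 18)
  seg 4: right by d4 = -37/4 → (-37/4, 18)
  seg 5: down by d10 = -61/10 → (-37/4, 241/10)
  seg 6: right by d6 = 103/4 → (33/2, 241/10)
  seg 7: left by d5 = 45/4 → (21/4, 241/10)
  seg 8: down by d6 = 103/4 → (21/4, -33/20)
  seg 9: down by d5 = 45/4 → (21/4, -129/10)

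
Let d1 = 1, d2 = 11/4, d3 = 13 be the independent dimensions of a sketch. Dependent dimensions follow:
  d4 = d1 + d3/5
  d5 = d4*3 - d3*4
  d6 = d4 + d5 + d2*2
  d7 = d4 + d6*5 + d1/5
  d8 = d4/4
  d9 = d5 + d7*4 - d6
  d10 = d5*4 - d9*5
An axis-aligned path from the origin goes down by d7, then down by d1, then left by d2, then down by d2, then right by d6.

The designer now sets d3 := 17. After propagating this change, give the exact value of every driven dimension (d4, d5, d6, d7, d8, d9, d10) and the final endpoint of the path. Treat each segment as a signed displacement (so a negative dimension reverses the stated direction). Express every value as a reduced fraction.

Apply edit: d3 := 17
  d4 = d1 + d3/5 = 22/5
  d5 = d4*3 - d3*4 = -274/5
  d6 = d4 + d5 + d2*2 = -449/10
  d7 = d4 + d6*5 + d1/5 = -2199/10
  d8 = d4/4 = 11/10
  d9 = d5 + d7*4 - d6 = -1779/2
  d10 = d5*4 - d9*5 = 42283/10
Walk from origin (0, 0):
  seg 1: down by d7 = -2199/10 → (0, 2199/10)
  seg 2: down by d1 = 1 → (0, 2189/10)
  seg 3: left by d2 = 11/4 → (-11/4, 2189/10)
  seg 4: down by d2 = 11/4 → (-11/4, 4323/20)
  seg 5: right by d6 = -449/10 → (-953/20, 4323/20)

d4 = 22/5
d5 = -274/5
d6 = -449/10
d7 = -2199/10
d8 = 11/10
d9 = -1779/2
d10 = 42283/10
endpoint = (-953/20, 4323/20)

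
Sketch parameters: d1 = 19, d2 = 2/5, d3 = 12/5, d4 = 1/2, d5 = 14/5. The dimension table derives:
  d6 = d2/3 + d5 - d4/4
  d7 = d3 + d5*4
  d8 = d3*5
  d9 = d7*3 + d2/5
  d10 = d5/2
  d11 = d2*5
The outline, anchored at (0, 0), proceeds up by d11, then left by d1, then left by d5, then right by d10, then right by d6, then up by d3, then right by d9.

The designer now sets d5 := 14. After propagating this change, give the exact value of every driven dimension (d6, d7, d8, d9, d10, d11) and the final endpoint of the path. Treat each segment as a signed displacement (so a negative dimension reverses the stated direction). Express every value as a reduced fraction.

Apply edit: d5 := 14
  d6 = d2/3 + d5 - d4/4 = 1681/120
  d7 = d3 + d5*4 = 292/5
  d8 = d3*5 = 12
  d9 = d7*3 + d2/5 = 4382/25
  d10 = d5/2 = 7
  d11 = d2*5 = 2
Walk from origin (0, 0):
  seg 1: up by d11 = 2 → (0, 2)
  seg 2: left by d1 = 19 → (-19, 2)
  seg 3: left by d5 = 14 → (-33, 2)
  seg 4: right by d10 = 7 → (-26, 2)
  seg 5: right by d6 = 1681/120 → (-1439/120, 2)
  seg 6: up by d3 = 12/5 → (-1439/120, 22/5)
  seg 7: right by d9 = 4382/25 → (97973/600, 22/5)

d6 = 1681/120
d7 = 292/5
d8 = 12
d9 = 4382/25
d10 = 7
d11 = 2
endpoint = (97973/600, 22/5)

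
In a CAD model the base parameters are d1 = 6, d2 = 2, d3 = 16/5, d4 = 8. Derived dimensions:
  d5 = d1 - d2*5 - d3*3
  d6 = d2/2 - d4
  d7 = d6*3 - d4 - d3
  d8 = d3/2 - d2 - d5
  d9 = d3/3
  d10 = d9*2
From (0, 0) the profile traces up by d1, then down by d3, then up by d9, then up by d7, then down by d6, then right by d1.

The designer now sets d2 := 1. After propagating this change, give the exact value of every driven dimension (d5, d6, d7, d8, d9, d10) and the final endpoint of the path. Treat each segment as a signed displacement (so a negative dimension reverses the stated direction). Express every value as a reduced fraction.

Apply edit: d2 := 1
  d5 = d1 - d2*5 - d3*3 = -43/5
  d6 = d2/2 - d4 = -15/2
  d7 = d6*3 - d4 - d3 = -337/10
  d8 = d3/2 - d2 - d5 = 46/5
  d9 = d3/3 = 16/15
  d10 = d9*2 = 32/15
Walk from origin (0, 0):
  seg 1: up by d1 = 6 → (0, 6)
  seg 2: down by d3 = 16/5 → (0, 14/5)
  seg 3: up by d9 = 16/15 → (0, 58/15)
  seg 4: up by d7 = -337/10 → (0, -179/6)
  seg 5: down by d6 = -15/2 → (0, -67/3)
  seg 6: right by d1 = 6 → (6, -67/3)

d5 = -43/5
d6 = -15/2
d7 = -337/10
d8 = 46/5
d9 = 16/15
d10 = 32/15
endpoint = (6, -67/3)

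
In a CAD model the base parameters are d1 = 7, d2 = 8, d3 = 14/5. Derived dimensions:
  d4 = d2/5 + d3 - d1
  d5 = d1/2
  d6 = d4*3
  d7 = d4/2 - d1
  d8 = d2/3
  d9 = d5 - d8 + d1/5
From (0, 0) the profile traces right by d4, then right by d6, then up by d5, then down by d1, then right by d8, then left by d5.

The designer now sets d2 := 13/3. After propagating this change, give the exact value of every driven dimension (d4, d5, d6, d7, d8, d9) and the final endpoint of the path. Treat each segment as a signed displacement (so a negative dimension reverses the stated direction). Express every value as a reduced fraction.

Apply edit: d2 := 13/3
  d4 = d2/5 + d3 - d1 = -10/3
  d5 = d1/2 = 7/2
  d6 = d4*3 = -10
  d7 = d4/2 - d1 = -26/3
  d8 = d2/3 = 13/9
  d9 = d5 - d8 + d1/5 = 311/90
Walk from origin (0, 0):
  seg 1: right by d4 = -10/3 → (-10/3, 0)
  seg 2: right by d6 = -10 → (-40/3, 0)
  seg 3: up by d5 = 7/2 → (-40/3, 7/2)
  seg 4: down by d1 = 7 → (-40/3, -7/2)
  seg 5: right by d8 = 13/9 → (-107/9, -7/2)
  seg 6: left by d5 = 7/2 → (-277/18, -7/2)

d4 = -10/3
d5 = 7/2
d6 = -10
d7 = -26/3
d8 = 13/9
d9 = 311/90
endpoint = (-277/18, -7/2)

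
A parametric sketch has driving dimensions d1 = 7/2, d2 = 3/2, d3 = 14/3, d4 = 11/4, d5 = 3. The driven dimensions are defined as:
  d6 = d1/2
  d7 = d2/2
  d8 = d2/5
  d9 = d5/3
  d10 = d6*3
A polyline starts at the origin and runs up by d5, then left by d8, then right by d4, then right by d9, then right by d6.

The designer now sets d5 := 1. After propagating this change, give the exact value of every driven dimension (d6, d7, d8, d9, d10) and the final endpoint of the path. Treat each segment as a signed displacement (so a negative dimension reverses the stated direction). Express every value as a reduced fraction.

d6 = 7/4
d7 = 3/4
d8 = 3/10
d9 = 1/3
d10 = 21/4
endpoint = (68/15, 1)

Apply edit: d5 := 1
  d6 = d1/2 = 7/4
  d7 = d2/2 = 3/4
  d8 = d2/5 = 3/10
  d9 = d5/3 = 1/3
  d10 = d6*3 = 21/4
Walk from origin (0, 0):
  seg 1: up by d5 = 1 → (0, 1)
  seg 2: left by d8 = 3/10 → (-3/10, 1)
  seg 3: right by d4 = 11/4 → (49/20, 1)
  seg 4: right by d9 = 1/3 → (167/60, 1)
  seg 5: right by d6 = 7/4 → (68/15, 1)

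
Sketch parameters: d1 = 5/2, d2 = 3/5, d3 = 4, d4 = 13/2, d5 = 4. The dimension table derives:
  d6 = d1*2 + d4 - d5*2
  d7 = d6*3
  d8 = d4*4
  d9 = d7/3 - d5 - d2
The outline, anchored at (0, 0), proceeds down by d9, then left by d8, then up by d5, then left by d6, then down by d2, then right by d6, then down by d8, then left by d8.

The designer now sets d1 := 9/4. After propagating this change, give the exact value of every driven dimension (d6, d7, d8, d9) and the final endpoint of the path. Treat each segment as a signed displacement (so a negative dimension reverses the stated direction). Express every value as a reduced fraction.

Apply edit: d1 := 9/4
  d6 = d1*2 + d4 - d5*2 = 3
  d7 = d6*3 = 9
  d8 = d4*4 = 26
  d9 = d7/3 - d5 - d2 = -8/5
Walk from origin (0, 0):
  seg 1: down by d9 = -8/5 → (0, 8/5)
  seg 2: left by d8 = 26 → (-26, 8/5)
  seg 3: up by d5 = 4 → (-26, 28/5)
  seg 4: left by d6 = 3 → (-29, 28/5)
  seg 5: down by d2 = 3/5 → (-29, 5)
  seg 6: right by d6 = 3 → (-26, 5)
  seg 7: down by d8 = 26 → (-26, -21)
  seg 8: left by d8 = 26 → (-52, -21)

d6 = 3
d7 = 9
d8 = 26
d9 = -8/5
endpoint = (-52, -21)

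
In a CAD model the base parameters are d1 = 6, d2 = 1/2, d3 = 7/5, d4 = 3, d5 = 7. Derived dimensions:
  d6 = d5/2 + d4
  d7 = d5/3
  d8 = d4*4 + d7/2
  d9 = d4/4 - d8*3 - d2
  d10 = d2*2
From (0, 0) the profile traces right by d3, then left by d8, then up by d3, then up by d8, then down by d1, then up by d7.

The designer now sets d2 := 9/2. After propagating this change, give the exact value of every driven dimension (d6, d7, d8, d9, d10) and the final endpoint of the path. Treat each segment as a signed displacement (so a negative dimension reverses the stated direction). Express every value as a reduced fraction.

d6 = 13/2
d7 = 7/3
d8 = 79/6
d9 = -173/4
d10 = 9
endpoint = (-353/30, 109/10)

Apply edit: d2 := 9/2
  d6 = d5/2 + d4 = 13/2
  d7 = d5/3 = 7/3
  d8 = d4*4 + d7/2 = 79/6
  d9 = d4/4 - d8*3 - d2 = -173/4
  d10 = d2*2 = 9
Walk from origin (0, 0):
  seg 1: right by d3 = 7/5 → (7/5, 0)
  seg 2: left by d8 = 79/6 → (-353/30, 0)
  seg 3: up by d3 = 7/5 → (-353/30, 7/5)
  seg 4: up by d8 = 79/6 → (-353/30, 437/30)
  seg 5: down by d1 = 6 → (-353/30, 257/30)
  seg 6: up by d7 = 7/3 → (-353/30, 109/10)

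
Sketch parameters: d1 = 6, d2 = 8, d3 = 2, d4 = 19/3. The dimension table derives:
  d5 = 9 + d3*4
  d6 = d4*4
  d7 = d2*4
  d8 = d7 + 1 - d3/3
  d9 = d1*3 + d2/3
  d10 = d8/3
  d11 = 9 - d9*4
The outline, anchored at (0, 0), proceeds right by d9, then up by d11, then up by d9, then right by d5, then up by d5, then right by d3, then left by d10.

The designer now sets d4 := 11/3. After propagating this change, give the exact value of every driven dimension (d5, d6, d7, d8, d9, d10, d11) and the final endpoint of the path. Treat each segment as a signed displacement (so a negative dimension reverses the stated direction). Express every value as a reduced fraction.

Apply edit: d4 := 11/3
  d5 = 9 + d3*4 = 17
  d6 = d4*4 = 44/3
  d7 = d2*4 = 32
  d8 = d7 + 1 - d3/3 = 97/3
  d9 = d1*3 + d2/3 = 62/3
  d10 = d8/3 = 97/9
  d11 = 9 - d9*4 = -221/3
Walk from origin (0, 0):
  seg 1: right by d9 = 62/3 → (62/3, 0)
  seg 2: up by d11 = -221/3 → (62/3, -221/3)
  seg 3: up by d9 = 62/3 → (62/3, -53)
  seg 4: right by d5 = 17 → (113/3, -53)
  seg 5: up by d5 = 17 → (113/3, -36)
  seg 6: right by d3 = 2 → (119/3, -36)
  seg 7: left by d10 = 97/9 → (260/9, -36)

d5 = 17
d6 = 44/3
d7 = 32
d8 = 97/3
d9 = 62/3
d10 = 97/9
d11 = -221/3
endpoint = (260/9, -36)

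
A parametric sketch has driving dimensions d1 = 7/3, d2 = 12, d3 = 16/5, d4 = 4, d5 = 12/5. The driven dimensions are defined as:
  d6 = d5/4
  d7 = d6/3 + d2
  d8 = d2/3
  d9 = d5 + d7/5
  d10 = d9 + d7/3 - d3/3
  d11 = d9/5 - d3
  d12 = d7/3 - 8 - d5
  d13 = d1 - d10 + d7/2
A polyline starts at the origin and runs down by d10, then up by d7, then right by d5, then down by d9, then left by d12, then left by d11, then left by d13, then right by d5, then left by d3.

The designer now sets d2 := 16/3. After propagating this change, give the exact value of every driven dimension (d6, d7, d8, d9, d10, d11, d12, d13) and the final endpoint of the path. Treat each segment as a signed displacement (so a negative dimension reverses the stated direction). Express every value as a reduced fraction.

d6 = 3/5
d7 = 83/15
d8 = 16/9
d9 = 263/75
d10 = 964/225
d11 = -937/375
d12 = -77/9
d13 = 367/450
endpoint = (8879/750, -508/225)

Apply edit: d2 := 16/3
  d6 = d5/4 = 3/5
  d7 = d6/3 + d2 = 83/15
  d8 = d2/3 = 16/9
  d9 = d5 + d7/5 = 263/75
  d10 = d9 + d7/3 - d3/3 = 964/225
  d11 = d9/5 - d3 = -937/375
  d12 = d7/3 - 8 - d5 = -77/9
  d13 = d1 - d10 + d7/2 = 367/450
Walk from origin (0, 0):
  seg 1: down by d10 = 964/225 → (0, -964/225)
  seg 2: up by d7 = 83/15 → (0, 281/225)
  seg 3: right by d5 = 12/5 → (12/5, 281/225)
  seg 4: down by d9 = 263/75 → (12/5, -508/225)
  seg 5: left by d12 = -77/9 → (493/45, -508/225)
  seg 6: left by d11 = -937/375 → (15136/1125, -508/225)
  seg 7: left by d13 = 367/450 → (9479/750, -508/225)
  seg 8: right by d5 = 12/5 → (11279/750, -508/225)
  seg 9: left by d3 = 16/5 → (8879/750, -508/225)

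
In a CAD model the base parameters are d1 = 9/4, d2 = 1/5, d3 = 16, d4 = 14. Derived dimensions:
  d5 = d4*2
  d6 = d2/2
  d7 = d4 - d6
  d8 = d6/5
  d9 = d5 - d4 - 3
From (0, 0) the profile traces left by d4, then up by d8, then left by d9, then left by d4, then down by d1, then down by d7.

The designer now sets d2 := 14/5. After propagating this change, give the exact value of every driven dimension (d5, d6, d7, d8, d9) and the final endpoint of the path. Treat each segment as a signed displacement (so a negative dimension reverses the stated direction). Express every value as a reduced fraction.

d5 = 28
d6 = 7/5
d7 = 63/5
d8 = 7/25
d9 = 11
endpoint = (-39, -1457/100)

Apply edit: d2 := 14/5
  d5 = d4*2 = 28
  d6 = d2/2 = 7/5
  d7 = d4 - d6 = 63/5
  d8 = d6/5 = 7/25
  d9 = d5 - d4 - 3 = 11
Walk from origin (0, 0):
  seg 1: left by d4 = 14 → (-14, 0)
  seg 2: up by d8 = 7/25 → (-14, 7/25)
  seg 3: left by d9 = 11 → (-25, 7/25)
  seg 4: left by d4 = 14 → (-39, 7/25)
  seg 5: down by d1 = 9/4 → (-39, -197/100)
  seg 6: down by d7 = 63/5 → (-39, -1457/100)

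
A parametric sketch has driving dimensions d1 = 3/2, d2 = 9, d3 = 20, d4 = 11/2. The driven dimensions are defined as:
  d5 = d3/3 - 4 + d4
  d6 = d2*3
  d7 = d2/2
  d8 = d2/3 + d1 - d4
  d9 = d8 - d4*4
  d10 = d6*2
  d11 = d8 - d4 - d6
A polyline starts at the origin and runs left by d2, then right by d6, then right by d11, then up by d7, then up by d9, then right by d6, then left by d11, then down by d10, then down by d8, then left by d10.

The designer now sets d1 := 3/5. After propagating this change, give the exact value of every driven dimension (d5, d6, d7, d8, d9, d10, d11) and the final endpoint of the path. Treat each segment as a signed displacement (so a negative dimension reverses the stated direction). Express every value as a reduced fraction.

d5 = 49/6
d6 = 27
d7 = 9/2
d8 = -19/10
d9 = -239/10
d10 = 54
d11 = -172/5
endpoint = (-9, -143/2)

Apply edit: d1 := 3/5
  d5 = d3/3 - 4 + d4 = 49/6
  d6 = d2*3 = 27
  d7 = d2/2 = 9/2
  d8 = d2/3 + d1 - d4 = -19/10
  d9 = d8 - d4*4 = -239/10
  d10 = d6*2 = 54
  d11 = d8 - d4 - d6 = -172/5
Walk from origin (0, 0):
  seg 1: left by d2 = 9 → (-9, 0)
  seg 2: right by d6 = 27 → (18, 0)
  seg 3: right by d11 = -172/5 → (-82/5, 0)
  seg 4: up by d7 = 9/2 → (-82/5, 9/2)
  seg 5: up by d9 = -239/10 → (-82/5, -97/5)
  seg 6: right by d6 = 27 → (53/5, -97/5)
  seg 7: left by d11 = -172/5 → (45, -97/5)
  seg 8: down by d10 = 54 → (45, -367/5)
  seg 9: down by d8 = -19/10 → (45, -143/2)
  seg 10: left by d10 = 54 → (-9, -143/2)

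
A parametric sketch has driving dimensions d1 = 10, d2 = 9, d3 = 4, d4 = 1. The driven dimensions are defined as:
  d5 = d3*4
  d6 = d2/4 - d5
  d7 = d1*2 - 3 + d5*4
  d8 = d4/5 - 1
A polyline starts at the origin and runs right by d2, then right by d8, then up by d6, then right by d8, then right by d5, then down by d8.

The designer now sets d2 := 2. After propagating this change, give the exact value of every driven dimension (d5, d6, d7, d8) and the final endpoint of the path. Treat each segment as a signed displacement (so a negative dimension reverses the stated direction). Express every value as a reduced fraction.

d5 = 16
d6 = -31/2
d7 = 81
d8 = -4/5
endpoint = (82/5, -147/10)

Apply edit: d2 := 2
  d5 = d3*4 = 16
  d6 = d2/4 - d5 = -31/2
  d7 = d1*2 - 3 + d5*4 = 81
  d8 = d4/5 - 1 = -4/5
Walk from origin (0, 0):
  seg 1: right by d2 = 2 → (2, 0)
  seg 2: right by d8 = -4/5 → (6/5, 0)
  seg 3: up by d6 = -31/2 → (6/5, -31/2)
  seg 4: right by d8 = -4/5 → (2/5, -31/2)
  seg 5: right by d5 = 16 → (82/5, -31/2)
  seg 6: down by d8 = -4/5 → (82/5, -147/10)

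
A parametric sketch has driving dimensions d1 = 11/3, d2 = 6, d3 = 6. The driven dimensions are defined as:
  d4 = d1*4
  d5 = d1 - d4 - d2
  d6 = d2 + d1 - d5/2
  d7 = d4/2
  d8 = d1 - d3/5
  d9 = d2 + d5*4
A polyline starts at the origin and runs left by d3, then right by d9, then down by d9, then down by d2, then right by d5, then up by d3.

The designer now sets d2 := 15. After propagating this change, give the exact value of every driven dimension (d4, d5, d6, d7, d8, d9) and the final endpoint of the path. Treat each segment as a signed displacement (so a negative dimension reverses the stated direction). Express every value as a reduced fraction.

d4 = 44/3
d5 = -26
d6 = 95/3
d7 = 22/3
d8 = 37/15
d9 = -89
endpoint = (-121, 80)

Apply edit: d2 := 15
  d4 = d1*4 = 44/3
  d5 = d1 - d4 - d2 = -26
  d6 = d2 + d1 - d5/2 = 95/3
  d7 = d4/2 = 22/3
  d8 = d1 - d3/5 = 37/15
  d9 = d2 + d5*4 = -89
Walk from origin (0, 0):
  seg 1: left by d3 = 6 → (-6, 0)
  seg 2: right by d9 = -89 → (-95, 0)
  seg 3: down by d9 = -89 → (-95, 89)
  seg 4: down by d2 = 15 → (-95, 74)
  seg 5: right by d5 = -26 → (-121, 74)
  seg 6: up by d3 = 6 → (-121, 80)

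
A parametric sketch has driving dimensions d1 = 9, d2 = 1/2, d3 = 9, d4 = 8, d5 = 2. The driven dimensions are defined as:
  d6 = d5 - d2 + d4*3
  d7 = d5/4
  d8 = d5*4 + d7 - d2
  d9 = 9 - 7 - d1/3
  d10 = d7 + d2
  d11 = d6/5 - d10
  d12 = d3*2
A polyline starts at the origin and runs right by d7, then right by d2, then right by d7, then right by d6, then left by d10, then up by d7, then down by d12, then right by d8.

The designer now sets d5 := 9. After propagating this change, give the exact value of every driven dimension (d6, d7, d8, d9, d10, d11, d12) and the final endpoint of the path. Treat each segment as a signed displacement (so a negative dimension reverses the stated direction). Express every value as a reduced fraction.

Apply edit: d5 := 9
  d6 = d5 - d2 + d4*3 = 65/2
  d7 = d5/4 = 9/4
  d8 = d5*4 + d7 - d2 = 151/4
  d9 = 9 - 7 - d1/3 = -1
  d10 = d7 + d2 = 11/4
  d11 = d6/5 - d10 = 15/4
  d12 = d3*2 = 18
Walk from origin (0, 0):
  seg 1: right by d7 = 9/4 → (9/4, 0)
  seg 2: right by d2 = 1/2 → (11/4, 0)
  seg 3: right by d7 = 9/4 → (5, 0)
  seg 4: right by d6 = 65/2 → (75/2, 0)
  seg 5: left by d10 = 11/4 → (139/4, 0)
  seg 6: up by d7 = 9/4 → (139/4, 9/4)
  seg 7: down by d12 = 18 → (139/4, -63/4)
  seg 8: right by d8 = 151/4 → (145/2, -63/4)

d6 = 65/2
d7 = 9/4
d8 = 151/4
d9 = -1
d10 = 11/4
d11 = 15/4
d12 = 18
endpoint = (145/2, -63/4)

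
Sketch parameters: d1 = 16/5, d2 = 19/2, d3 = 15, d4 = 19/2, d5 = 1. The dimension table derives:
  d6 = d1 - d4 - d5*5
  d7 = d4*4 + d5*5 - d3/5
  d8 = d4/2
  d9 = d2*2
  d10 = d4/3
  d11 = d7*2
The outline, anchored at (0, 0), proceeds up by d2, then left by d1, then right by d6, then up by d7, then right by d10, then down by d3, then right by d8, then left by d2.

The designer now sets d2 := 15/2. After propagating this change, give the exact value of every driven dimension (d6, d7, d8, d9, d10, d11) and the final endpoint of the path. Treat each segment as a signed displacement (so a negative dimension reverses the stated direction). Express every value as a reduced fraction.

Apply edit: d2 := 15/2
  d6 = d1 - d4 - d5*5 = -113/10
  d7 = d4*4 + d5*5 - d3/5 = 40
  d8 = d4/2 = 19/4
  d9 = d2*2 = 15
  d10 = d4/3 = 19/6
  d11 = d7*2 = 80
Walk from origin (0, 0):
  seg 1: up by d2 = 15/2 → (0, 15/2)
  seg 2: left by d1 = 16/5 → (-16/5, 15/2)
  seg 3: right by d6 = -113/10 → (-29/2, 15/2)
  seg 4: up by d7 = 40 → (-29/2, 95/2)
  seg 5: right by d10 = 19/6 → (-34/3, 95/2)
  seg 6: down by d3 = 15 → (-34/3, 65/2)
  seg 7: right by d8 = 19/4 → (-79/12, 65/2)
  seg 8: left by d2 = 15/2 → (-169/12, 65/2)

d6 = -113/10
d7 = 40
d8 = 19/4
d9 = 15
d10 = 19/6
d11 = 80
endpoint = (-169/12, 65/2)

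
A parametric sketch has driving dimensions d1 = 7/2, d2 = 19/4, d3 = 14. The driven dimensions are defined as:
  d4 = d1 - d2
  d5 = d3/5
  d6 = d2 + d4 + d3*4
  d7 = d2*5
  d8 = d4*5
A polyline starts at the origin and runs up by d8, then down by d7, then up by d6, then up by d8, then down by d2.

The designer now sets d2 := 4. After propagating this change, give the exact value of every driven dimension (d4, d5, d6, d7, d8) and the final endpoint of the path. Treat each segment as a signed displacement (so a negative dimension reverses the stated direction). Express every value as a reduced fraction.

Apply edit: d2 := 4
  d4 = d1 - d2 = -1/2
  d5 = d3/5 = 14/5
  d6 = d2 + d4 + d3*4 = 119/2
  d7 = d2*5 = 20
  d8 = d4*5 = -5/2
Walk from origin (0, 0):
  seg 1: up by d8 = -5/2 → (0, -5/2)
  seg 2: down by d7 = 20 → (0, -45/2)
  seg 3: up by d6 = 119/2 → (0, 37)
  seg 4: up by d8 = -5/2 → (0, 69/2)
  seg 5: down by d2 = 4 → (0, 61/2)

d4 = -1/2
d5 = 14/5
d6 = 119/2
d7 = 20
d8 = -5/2
endpoint = (0, 61/2)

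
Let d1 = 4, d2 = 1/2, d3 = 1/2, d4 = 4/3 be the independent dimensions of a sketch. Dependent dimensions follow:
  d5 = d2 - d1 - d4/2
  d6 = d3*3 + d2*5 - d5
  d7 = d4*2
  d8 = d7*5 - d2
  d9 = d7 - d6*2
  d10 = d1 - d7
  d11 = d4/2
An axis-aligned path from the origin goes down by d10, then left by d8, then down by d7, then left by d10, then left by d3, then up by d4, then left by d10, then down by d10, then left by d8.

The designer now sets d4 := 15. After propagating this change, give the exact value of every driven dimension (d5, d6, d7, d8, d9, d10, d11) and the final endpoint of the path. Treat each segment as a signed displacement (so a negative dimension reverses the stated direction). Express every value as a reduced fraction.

d5 = -11
d6 = 15
d7 = 30
d8 = 299/2
d9 = 0
d10 = -26
d11 = 15/2
endpoint = (-495/2, 37)

Apply edit: d4 := 15
  d5 = d2 - d1 - d4/2 = -11
  d6 = d3*3 + d2*5 - d5 = 15
  d7 = d4*2 = 30
  d8 = d7*5 - d2 = 299/2
  d9 = d7 - d6*2 = 0
  d10 = d1 - d7 = -26
  d11 = d4/2 = 15/2
Walk from origin (0, 0):
  seg 1: down by d10 = -26 → (0, 26)
  seg 2: left by d8 = 299/2 → (-299/2, 26)
  seg 3: down by d7 = 30 → (-299/2, -4)
  seg 4: left by d10 = -26 → (-247/2, -4)
  seg 5: left by d3 = 1/2 → (-124, -4)
  seg 6: up by d4 = 15 → (-124, 11)
  seg 7: left by d10 = -26 → (-98, 11)
  seg 8: down by d10 = -26 → (-98, 37)
  seg 9: left by d8 = 299/2 → (-495/2, 37)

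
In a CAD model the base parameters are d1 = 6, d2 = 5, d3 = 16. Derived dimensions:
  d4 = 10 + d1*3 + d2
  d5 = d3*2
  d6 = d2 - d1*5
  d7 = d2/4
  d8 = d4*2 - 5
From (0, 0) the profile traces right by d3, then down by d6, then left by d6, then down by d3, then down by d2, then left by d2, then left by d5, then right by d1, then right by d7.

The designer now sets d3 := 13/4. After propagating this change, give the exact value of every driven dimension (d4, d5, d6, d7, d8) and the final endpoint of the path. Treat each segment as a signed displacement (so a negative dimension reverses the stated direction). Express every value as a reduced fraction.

Apply edit: d3 := 13/4
  d4 = 10 + d1*3 + d2 = 33
  d5 = d3*2 = 13/2
  d6 = d2 - d1*5 = -25
  d7 = d2/4 = 5/4
  d8 = d4*2 - 5 = 61
Walk from origin (0, 0):
  seg 1: right by d3 = 13/4 → (13/4, 0)
  seg 2: down by d6 = -25 → (13/4, 25)
  seg 3: left by d6 = -25 → (113/4, 25)
  seg 4: down by d3 = 13/4 → (113/4, 87/4)
  seg 5: down by d2 = 5 → (113/4, 67/4)
  seg 6: left by d2 = 5 → (93/4, 67/4)
  seg 7: left by d5 = 13/2 → (67/4, 67/4)
  seg 8: right by d1 = 6 → (91/4, 67/4)
  seg 9: right by d7 = 5/4 → (24, 67/4)

d4 = 33
d5 = 13/2
d6 = -25
d7 = 5/4
d8 = 61
endpoint = (24, 67/4)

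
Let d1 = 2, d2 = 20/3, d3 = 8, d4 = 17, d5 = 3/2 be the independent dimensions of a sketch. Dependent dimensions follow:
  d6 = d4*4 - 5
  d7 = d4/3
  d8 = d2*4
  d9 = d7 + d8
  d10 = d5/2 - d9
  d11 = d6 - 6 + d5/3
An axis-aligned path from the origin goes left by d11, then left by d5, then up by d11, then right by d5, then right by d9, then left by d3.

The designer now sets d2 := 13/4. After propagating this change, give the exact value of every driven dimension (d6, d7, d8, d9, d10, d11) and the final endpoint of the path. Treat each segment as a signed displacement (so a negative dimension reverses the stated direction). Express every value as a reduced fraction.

Apply edit: d2 := 13/4
  d6 = d4*4 - 5 = 63
  d7 = d4/3 = 17/3
  d8 = d2*4 = 13
  d9 = d7 + d8 = 56/3
  d10 = d5/2 - d9 = -215/12
  d11 = d6 - 6 + d5/3 = 115/2
Walk from origin (0, 0):
  seg 1: left by d11 = 115/2 → (-115/2, 0)
  seg 2: left by d5 = 3/2 → (-59, 0)
  seg 3: up by d11 = 115/2 → (-59, 115/2)
  seg 4: right by d5 = 3/2 → (-115/2, 115/2)
  seg 5: right by d9 = 56/3 → (-233/6, 115/2)
  seg 6: left by d3 = 8 → (-281/6, 115/2)

d6 = 63
d7 = 17/3
d8 = 13
d9 = 56/3
d10 = -215/12
d11 = 115/2
endpoint = (-281/6, 115/2)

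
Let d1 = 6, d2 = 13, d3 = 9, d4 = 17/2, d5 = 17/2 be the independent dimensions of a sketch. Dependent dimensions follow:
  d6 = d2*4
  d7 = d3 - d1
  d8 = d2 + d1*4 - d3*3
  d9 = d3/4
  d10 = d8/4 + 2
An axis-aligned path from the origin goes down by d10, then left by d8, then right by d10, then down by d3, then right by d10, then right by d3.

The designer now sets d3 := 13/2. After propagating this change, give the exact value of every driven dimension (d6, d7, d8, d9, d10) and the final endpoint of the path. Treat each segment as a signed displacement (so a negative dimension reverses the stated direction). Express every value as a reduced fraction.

d6 = 52
d7 = 1/2
d8 = 35/2
d9 = 13/8
d10 = 51/8
endpoint = (7/4, -103/8)

Apply edit: d3 := 13/2
  d6 = d2*4 = 52
  d7 = d3 - d1 = 1/2
  d8 = d2 + d1*4 - d3*3 = 35/2
  d9 = d3/4 = 13/8
  d10 = d8/4 + 2 = 51/8
Walk from origin (0, 0):
  seg 1: down by d10 = 51/8 → (0, -51/8)
  seg 2: left by d8 = 35/2 → (-35/2, -51/8)
  seg 3: right by d10 = 51/8 → (-89/8, -51/8)
  seg 4: down by d3 = 13/2 → (-89/8, -103/8)
  seg 5: right by d10 = 51/8 → (-19/4, -103/8)
  seg 6: right by d3 = 13/2 → (7/4, -103/8)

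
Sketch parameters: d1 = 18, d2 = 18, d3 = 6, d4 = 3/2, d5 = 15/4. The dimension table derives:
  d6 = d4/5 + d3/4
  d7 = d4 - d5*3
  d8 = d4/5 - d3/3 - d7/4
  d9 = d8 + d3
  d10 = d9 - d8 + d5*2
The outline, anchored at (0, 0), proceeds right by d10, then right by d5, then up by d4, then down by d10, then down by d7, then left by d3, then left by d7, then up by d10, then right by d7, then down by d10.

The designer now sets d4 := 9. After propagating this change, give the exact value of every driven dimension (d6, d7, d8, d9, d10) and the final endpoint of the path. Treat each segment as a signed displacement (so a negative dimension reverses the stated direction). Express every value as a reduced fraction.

Apply edit: d4 := 9
  d6 = d4/5 + d3/4 = 33/10
  d7 = d4 - d5*3 = -9/4
  d8 = d4/5 - d3/3 - d7/4 = 29/80
  d9 = d8 + d3 = 509/80
  d10 = d9 - d8 + d5*2 = 27/2
Walk from origin (0, 0):
  seg 1: right by d10 = 27/2 → (27/2, 0)
  seg 2: right by d5 = 15/4 → (69/4, 0)
  seg 3: up by d4 = 9 → (69/4, 9)
  seg 4: down by d10 = 27/2 → (69/4, -9/2)
  seg 5: down by d7 = -9/4 → (69/4, -9/4)
  seg 6: left by d3 = 6 → (45/4, -9/4)
  seg 7: left by d7 = -9/4 → (27/2, -9/4)
  seg 8: up by d10 = 27/2 → (27/2, 45/4)
  seg 9: right by d7 = -9/4 → (45/4, 45/4)
  seg 10: down by d10 = 27/2 → (45/4, -9/4)

d6 = 33/10
d7 = -9/4
d8 = 29/80
d9 = 509/80
d10 = 27/2
endpoint = (45/4, -9/4)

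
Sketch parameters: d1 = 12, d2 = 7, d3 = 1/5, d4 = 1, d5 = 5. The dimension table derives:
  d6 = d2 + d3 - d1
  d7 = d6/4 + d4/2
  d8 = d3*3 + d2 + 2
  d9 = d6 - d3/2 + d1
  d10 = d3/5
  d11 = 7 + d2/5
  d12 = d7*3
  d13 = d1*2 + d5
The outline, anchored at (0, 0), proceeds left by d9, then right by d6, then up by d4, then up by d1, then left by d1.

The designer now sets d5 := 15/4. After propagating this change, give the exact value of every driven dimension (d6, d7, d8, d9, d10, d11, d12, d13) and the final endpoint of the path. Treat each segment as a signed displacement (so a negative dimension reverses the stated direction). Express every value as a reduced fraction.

d6 = -24/5
d7 = -7/10
d8 = 48/5
d9 = 71/10
d10 = 1/25
d11 = 42/5
d12 = -21/10
d13 = 111/4
endpoint = (-239/10, 13)

Apply edit: d5 := 15/4
  d6 = d2 + d3 - d1 = -24/5
  d7 = d6/4 + d4/2 = -7/10
  d8 = d3*3 + d2 + 2 = 48/5
  d9 = d6 - d3/2 + d1 = 71/10
  d10 = d3/5 = 1/25
  d11 = 7 + d2/5 = 42/5
  d12 = d7*3 = -21/10
  d13 = d1*2 + d5 = 111/4
Walk from origin (0, 0):
  seg 1: left by d9 = 71/10 → (-71/10, 0)
  seg 2: right by d6 = -24/5 → (-119/10, 0)
  seg 3: up by d4 = 1 → (-119/10, 1)
  seg 4: up by d1 = 12 → (-119/10, 13)
  seg 5: left by d1 = 12 → (-239/10, 13)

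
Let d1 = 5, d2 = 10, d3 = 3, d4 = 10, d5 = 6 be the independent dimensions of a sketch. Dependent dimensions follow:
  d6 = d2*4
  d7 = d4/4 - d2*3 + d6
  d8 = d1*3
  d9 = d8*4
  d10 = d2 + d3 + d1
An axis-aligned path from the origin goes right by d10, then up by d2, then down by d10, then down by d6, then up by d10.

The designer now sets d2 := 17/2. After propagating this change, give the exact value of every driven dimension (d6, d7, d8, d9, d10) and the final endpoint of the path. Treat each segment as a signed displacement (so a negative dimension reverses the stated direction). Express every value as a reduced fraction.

d6 = 34
d7 = 11
d8 = 15
d9 = 60
d10 = 33/2
endpoint = (33/2, -51/2)

Apply edit: d2 := 17/2
  d6 = d2*4 = 34
  d7 = d4/4 - d2*3 + d6 = 11
  d8 = d1*3 = 15
  d9 = d8*4 = 60
  d10 = d2 + d3 + d1 = 33/2
Walk from origin (0, 0):
  seg 1: right by d10 = 33/2 → (33/2, 0)
  seg 2: up by d2 = 17/2 → (33/2, 17/2)
  seg 3: down by d10 = 33/2 → (33/2, -8)
  seg 4: down by d6 = 34 → (33/2, -42)
  seg 5: up by d10 = 33/2 → (33/2, -51/2)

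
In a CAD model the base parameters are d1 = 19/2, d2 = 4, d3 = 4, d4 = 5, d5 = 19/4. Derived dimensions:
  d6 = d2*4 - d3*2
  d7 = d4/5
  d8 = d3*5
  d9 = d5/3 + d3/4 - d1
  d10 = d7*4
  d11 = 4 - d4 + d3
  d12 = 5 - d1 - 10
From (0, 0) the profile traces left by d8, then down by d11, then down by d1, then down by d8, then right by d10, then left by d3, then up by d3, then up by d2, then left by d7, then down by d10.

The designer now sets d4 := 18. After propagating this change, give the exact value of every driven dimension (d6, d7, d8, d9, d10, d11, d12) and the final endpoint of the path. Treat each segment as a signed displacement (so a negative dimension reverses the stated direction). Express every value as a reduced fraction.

Apply edit: d4 := 18
  d6 = d2*4 - d3*2 = 8
  d7 = d4/5 = 18/5
  d8 = d3*5 = 20
  d9 = d5/3 + d3/4 - d1 = -83/12
  d10 = d7*4 = 72/5
  d11 = 4 - d4 + d3 = -10
  d12 = 5 - d1 - 10 = -29/2
Walk from origin (0, 0):
  seg 1: left by d8 = 20 → (-20, 0)
  seg 2: down by d11 = -10 → (-20, 10)
  seg 3: down by d1 = 19/2 → (-20, 1/2)
  seg 4: down by d8 = 20 → (-20, -39/2)
  seg 5: right by d10 = 72/5 → (-28/5, -39/2)
  seg 6: left by d3 = 4 → (-48/5, -39/2)
  seg 7: up by d3 = 4 → (-48/5, -31/2)
  seg 8: up by d2 = 4 → (-48/5, -23/2)
  seg 9: left by d7 = 18/5 → (-66/5, -23/2)
  seg 10: down by d10 = 72/5 → (-66/5, -259/10)

d6 = 8
d7 = 18/5
d8 = 20
d9 = -83/12
d10 = 72/5
d11 = -10
d12 = -29/2
endpoint = (-66/5, -259/10)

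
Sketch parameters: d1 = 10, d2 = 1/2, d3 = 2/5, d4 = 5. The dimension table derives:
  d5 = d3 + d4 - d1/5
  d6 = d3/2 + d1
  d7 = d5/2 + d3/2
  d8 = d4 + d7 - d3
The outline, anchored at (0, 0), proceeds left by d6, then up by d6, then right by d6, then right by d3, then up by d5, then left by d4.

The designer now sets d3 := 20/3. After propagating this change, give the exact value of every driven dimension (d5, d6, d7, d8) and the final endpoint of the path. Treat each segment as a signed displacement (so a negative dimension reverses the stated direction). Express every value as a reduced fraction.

Apply edit: d3 := 20/3
  d5 = d3 + d4 - d1/5 = 29/3
  d6 = d3/2 + d1 = 40/3
  d7 = d5/2 + d3/2 = 49/6
  d8 = d4 + d7 - d3 = 13/2
Walk from origin (0, 0):
  seg 1: left by d6 = 40/3 → (-40/3, 0)
  seg 2: up by d6 = 40/3 → (-40/3, 40/3)
  seg 3: right by d6 = 40/3 → (0, 40/3)
  seg 4: right by d3 = 20/3 → (20/3, 40/3)
  seg 5: up by d5 = 29/3 → (20/3, 23)
  seg 6: left by d4 = 5 → (5/3, 23)

d5 = 29/3
d6 = 40/3
d7 = 49/6
d8 = 13/2
endpoint = (5/3, 23)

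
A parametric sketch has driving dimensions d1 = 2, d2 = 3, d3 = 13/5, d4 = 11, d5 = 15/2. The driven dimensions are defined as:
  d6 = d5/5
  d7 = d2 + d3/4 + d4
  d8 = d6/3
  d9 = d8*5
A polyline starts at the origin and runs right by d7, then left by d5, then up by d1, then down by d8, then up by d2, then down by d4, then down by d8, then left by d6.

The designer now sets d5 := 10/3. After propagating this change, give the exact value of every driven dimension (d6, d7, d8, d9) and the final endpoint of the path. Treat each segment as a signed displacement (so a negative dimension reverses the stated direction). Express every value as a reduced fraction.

d6 = 2/3
d7 = 293/20
d8 = 2/9
d9 = 10/9
endpoint = (213/20, -58/9)

Apply edit: d5 := 10/3
  d6 = d5/5 = 2/3
  d7 = d2 + d3/4 + d4 = 293/20
  d8 = d6/3 = 2/9
  d9 = d8*5 = 10/9
Walk from origin (0, 0):
  seg 1: right by d7 = 293/20 → (293/20, 0)
  seg 2: left by d5 = 10/3 → (679/60, 0)
  seg 3: up by d1 = 2 → (679/60, 2)
  seg 4: down by d8 = 2/9 → (679/60, 16/9)
  seg 5: up by d2 = 3 → (679/60, 43/9)
  seg 6: down by d4 = 11 → (679/60, -56/9)
  seg 7: down by d8 = 2/9 → (679/60, -58/9)
  seg 8: left by d6 = 2/3 → (213/20, -58/9)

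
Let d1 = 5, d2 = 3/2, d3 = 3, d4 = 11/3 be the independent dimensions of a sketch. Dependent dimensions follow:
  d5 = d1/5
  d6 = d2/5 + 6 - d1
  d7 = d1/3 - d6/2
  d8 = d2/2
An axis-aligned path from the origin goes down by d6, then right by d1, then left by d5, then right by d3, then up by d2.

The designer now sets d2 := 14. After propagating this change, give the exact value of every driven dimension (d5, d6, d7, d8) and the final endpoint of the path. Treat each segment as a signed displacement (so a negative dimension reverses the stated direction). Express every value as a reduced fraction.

Apply edit: d2 := 14
  d5 = d1/5 = 1
  d6 = d2/5 + 6 - d1 = 19/5
  d7 = d1/3 - d6/2 = -7/30
  d8 = d2/2 = 7
Walk from origin (0, 0):
  seg 1: down by d6 = 19/5 → (0, -19/5)
  seg 2: right by d1 = 5 → (5, -19/5)
  seg 3: left by d5 = 1 → (4, -19/5)
  seg 4: right by d3 = 3 → (7, -19/5)
  seg 5: up by d2 = 14 → (7, 51/5)

d5 = 1
d6 = 19/5
d7 = -7/30
d8 = 7
endpoint = (7, 51/5)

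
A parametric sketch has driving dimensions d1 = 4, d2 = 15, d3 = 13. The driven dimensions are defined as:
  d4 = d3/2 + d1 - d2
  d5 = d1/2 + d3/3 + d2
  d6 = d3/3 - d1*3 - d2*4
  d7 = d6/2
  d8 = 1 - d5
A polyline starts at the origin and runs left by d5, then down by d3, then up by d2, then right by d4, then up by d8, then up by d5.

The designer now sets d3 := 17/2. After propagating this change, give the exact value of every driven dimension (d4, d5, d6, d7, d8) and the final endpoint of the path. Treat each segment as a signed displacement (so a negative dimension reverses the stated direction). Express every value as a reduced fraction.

d4 = -27/4
d5 = 119/6
d6 = -415/6
d7 = -415/12
d8 = -113/6
endpoint = (-319/12, 15/2)

Apply edit: d3 := 17/2
  d4 = d3/2 + d1 - d2 = -27/4
  d5 = d1/2 + d3/3 + d2 = 119/6
  d6 = d3/3 - d1*3 - d2*4 = -415/6
  d7 = d6/2 = -415/12
  d8 = 1 - d5 = -113/6
Walk from origin (0, 0):
  seg 1: left by d5 = 119/6 → (-119/6, 0)
  seg 2: down by d3 = 17/2 → (-119/6, -17/2)
  seg 3: up by d2 = 15 → (-119/6, 13/2)
  seg 4: right by d4 = -27/4 → (-319/12, 13/2)
  seg 5: up by d8 = -113/6 → (-319/12, -37/3)
  seg 6: up by d5 = 119/6 → (-319/12, 15/2)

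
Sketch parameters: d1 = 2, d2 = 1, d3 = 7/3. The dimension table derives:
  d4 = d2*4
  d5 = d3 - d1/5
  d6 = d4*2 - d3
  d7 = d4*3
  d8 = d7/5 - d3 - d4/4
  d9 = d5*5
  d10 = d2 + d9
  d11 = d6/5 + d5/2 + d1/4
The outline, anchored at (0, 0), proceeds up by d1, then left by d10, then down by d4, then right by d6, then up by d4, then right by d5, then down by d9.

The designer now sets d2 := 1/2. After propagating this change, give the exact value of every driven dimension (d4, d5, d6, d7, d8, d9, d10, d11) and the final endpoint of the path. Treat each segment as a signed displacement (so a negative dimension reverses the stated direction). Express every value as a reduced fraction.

Apply edit: d2 := 1/2
  d4 = d2*4 = 2
  d5 = d3 - d1/5 = 29/15
  d6 = d4*2 - d3 = 5/3
  d7 = d4*3 = 6
  d8 = d7/5 - d3 - d4/4 = -49/30
  d9 = d5*5 = 29/3
  d10 = d2 + d9 = 61/6
  d11 = d6/5 + d5/2 + d1/4 = 9/5
Walk from origin (0, 0):
  seg 1: up by d1 = 2 → (0, 2)
  seg 2: left by d10 = 61/6 → (-61/6, 2)
  seg 3: down by d4 = 2 → (-61/6, 0)
  seg 4: right by d6 = 5/3 → (-17/2, 0)
  seg 5: up by d4 = 2 → (-17/2, 2)
  seg 6: right by d5 = 29/15 → (-197/30, 2)
  seg 7: down by d9 = 29/3 → (-197/30, -23/3)

d4 = 2
d5 = 29/15
d6 = 5/3
d7 = 6
d8 = -49/30
d9 = 29/3
d10 = 61/6
d11 = 9/5
endpoint = (-197/30, -23/3)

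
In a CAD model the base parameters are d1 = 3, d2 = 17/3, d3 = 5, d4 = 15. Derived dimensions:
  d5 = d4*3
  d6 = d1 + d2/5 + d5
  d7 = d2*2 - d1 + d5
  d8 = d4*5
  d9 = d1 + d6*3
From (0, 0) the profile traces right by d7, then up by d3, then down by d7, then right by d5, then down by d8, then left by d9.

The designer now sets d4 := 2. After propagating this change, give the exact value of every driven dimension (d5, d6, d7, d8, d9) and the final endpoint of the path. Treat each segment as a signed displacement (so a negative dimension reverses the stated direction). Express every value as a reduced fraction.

Apply edit: d4 := 2
  d5 = d4*3 = 6
  d6 = d1 + d2/5 + d5 = 152/15
  d7 = d2*2 - d1 + d5 = 43/3
  d8 = d4*5 = 10
  d9 = d1 + d6*3 = 167/5
Walk from origin (0, 0):
  seg 1: right by d7 = 43/3 → (43/3, 0)
  seg 2: up by d3 = 5 → (43/3, 5)
  seg 3: down by d7 = 43/3 → (43/3, -28/3)
  seg 4: right by d5 = 6 → (61/3, -28/3)
  seg 5: down by d8 = 10 → (61/3, -58/3)
  seg 6: left by d9 = 167/5 → (-196/15, -58/3)

d5 = 6
d6 = 152/15
d7 = 43/3
d8 = 10
d9 = 167/5
endpoint = (-196/15, -58/3)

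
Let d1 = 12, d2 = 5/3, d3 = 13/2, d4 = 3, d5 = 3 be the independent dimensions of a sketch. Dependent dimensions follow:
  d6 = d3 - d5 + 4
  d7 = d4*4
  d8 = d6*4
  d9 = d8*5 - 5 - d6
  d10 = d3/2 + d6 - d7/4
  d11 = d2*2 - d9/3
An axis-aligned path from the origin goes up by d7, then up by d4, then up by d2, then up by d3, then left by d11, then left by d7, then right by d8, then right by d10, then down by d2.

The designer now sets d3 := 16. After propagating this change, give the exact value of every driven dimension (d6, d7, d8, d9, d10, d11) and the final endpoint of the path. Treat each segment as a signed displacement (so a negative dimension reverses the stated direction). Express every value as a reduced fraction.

d6 = 17
d7 = 12
d8 = 68
d9 = 318
d10 = 22
d11 = -308/3
endpoint = (542/3, 31)

Apply edit: d3 := 16
  d6 = d3 - d5 + 4 = 17
  d7 = d4*4 = 12
  d8 = d6*4 = 68
  d9 = d8*5 - 5 - d6 = 318
  d10 = d3/2 + d6 - d7/4 = 22
  d11 = d2*2 - d9/3 = -308/3
Walk from origin (0, 0):
  seg 1: up by d7 = 12 → (0, 12)
  seg 2: up by d4 = 3 → (0, 15)
  seg 3: up by d2 = 5/3 → (0, 50/3)
  seg 4: up by d3 = 16 → (0, 98/3)
  seg 5: left by d11 = -308/3 → (308/3, 98/3)
  seg 6: left by d7 = 12 → (272/3, 98/3)
  seg 7: right by d8 = 68 → (476/3, 98/3)
  seg 8: right by d10 = 22 → (542/3, 98/3)
  seg 9: down by d2 = 5/3 → (542/3, 31)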